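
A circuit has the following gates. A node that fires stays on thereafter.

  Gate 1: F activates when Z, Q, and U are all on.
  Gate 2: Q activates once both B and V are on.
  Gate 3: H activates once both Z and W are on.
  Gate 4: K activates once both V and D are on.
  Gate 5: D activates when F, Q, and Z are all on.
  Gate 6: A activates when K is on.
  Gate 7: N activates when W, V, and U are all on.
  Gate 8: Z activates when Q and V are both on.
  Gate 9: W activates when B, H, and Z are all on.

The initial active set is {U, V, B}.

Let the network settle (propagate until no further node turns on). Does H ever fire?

H would need Z and W (Gate 3), but W never turns on.

No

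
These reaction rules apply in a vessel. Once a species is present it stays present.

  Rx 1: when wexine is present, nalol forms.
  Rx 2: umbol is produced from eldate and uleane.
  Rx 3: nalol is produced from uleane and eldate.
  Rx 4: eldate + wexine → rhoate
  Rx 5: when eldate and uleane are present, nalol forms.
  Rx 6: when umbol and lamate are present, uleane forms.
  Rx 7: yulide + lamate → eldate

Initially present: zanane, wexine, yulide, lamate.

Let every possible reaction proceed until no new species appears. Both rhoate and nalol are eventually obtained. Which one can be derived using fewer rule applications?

nalol

nalol: wexine present → nalol forms (Rx 1). [1 rule application]
rhoate: yulide and lamate present → eldate forms (Rx 7). eldate and wexine present → rhoate forms (Rx 4). [2 rule applications]
nalol needs fewer.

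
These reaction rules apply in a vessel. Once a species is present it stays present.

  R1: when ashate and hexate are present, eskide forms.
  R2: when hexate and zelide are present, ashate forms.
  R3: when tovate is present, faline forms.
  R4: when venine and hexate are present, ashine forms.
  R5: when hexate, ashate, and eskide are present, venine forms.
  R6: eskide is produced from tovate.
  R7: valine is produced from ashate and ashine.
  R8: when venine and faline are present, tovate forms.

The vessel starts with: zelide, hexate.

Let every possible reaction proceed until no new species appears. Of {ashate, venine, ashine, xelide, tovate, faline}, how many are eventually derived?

3

hexate and zelide present → ashate forms (R2).
ashate and hexate present → eskide forms (R1).
hexate, ashate, and eskide present → venine forms (R5).
venine and hexate present → ashine forms (R4).
ashate: reached.
venine: reached.
ashine: reached.
No rule produces xelide, and it is not given.
tovate would need venine and faline (R8), but faline never forms.
faline would need tovate (R3), but tovate never forms.
Reached: ashate, venine, and ashine — 3 of the 6.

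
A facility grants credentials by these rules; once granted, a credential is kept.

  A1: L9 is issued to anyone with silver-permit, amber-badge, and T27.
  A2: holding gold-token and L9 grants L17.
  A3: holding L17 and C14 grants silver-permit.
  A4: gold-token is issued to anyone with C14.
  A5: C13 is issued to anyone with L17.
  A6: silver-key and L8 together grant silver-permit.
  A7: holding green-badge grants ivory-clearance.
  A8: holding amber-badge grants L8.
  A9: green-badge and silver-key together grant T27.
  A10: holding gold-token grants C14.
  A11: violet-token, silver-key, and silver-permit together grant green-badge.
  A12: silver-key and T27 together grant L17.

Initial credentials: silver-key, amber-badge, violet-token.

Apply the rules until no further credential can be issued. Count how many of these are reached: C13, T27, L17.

Holding amber-badge grants L8 (A8).
Holding silver-key and L8 grants silver-permit (A6).
Holding violet-token, silver-key, and silver-permit grants green-badge (A11).
Holding green-badge and silver-key grants T27 (A9).
Holding silver-key and T27 grants L17 (A12).
Holding L17 grants C13 (A5).
C13: reached.
T27: reached.
L17: reached.
All 3 are reached.

3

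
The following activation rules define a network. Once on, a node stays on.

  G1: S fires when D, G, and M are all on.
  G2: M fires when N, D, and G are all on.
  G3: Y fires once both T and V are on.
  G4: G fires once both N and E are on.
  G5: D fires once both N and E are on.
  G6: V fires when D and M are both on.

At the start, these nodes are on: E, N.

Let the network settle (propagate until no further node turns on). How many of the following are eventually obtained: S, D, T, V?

3

N and E are on, so G fires (G4).
G5: N and E on → D on.
G2: N, D, and G on → M on.
D, G, and M are on, so S fires (G1).
D and M are on, so V fires (G6).
S: reached.
D: reached.
No rule produces T, and it is not given.
V: reached.
Reached: S, D, and V — 3 of the 4.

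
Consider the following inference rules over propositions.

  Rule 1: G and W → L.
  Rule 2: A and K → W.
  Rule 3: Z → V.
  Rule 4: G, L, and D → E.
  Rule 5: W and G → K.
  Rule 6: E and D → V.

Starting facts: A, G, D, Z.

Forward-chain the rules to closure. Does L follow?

No

L would need G and W (Rule 1), but W is never established.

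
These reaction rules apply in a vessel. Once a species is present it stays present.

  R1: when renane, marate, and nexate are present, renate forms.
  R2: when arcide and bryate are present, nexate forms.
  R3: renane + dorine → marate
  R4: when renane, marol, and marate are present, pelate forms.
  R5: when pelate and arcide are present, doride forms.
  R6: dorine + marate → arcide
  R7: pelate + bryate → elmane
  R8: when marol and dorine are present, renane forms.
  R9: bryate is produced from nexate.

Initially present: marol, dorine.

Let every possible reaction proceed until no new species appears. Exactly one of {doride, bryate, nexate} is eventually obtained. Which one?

doride

marol and dorine present → renane forms (R8).
renane and dorine present → marate forms (R3).
dorine and marate present → arcide forms (R6).
renane, marol, and marate present → pelate forms (R4).
pelate and arcide present → doride forms (R5).
nexate would need arcide and bryate (R2), but bryate never forms. bryate would need nexate (R9), but nexate never forms.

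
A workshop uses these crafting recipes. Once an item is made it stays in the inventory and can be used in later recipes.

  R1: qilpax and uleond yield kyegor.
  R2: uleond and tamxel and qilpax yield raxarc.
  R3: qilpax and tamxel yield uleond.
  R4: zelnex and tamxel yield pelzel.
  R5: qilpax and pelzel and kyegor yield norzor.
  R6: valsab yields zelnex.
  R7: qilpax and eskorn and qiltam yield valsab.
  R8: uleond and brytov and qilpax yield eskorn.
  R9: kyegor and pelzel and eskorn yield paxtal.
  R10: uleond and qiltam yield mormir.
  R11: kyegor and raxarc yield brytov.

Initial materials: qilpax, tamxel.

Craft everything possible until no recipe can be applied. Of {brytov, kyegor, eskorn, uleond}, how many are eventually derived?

4

Using R3, qilpax and tamxel make uleond.
Using R1, qilpax and uleond make kyegor.
Using R2, uleond, tamxel, and qilpax make raxarc.
kyegor and raxarc → brytov (R11).
Using R8, uleond, brytov, and qilpax make eskorn.
brytov: reached.
kyegor: reached.
eskorn: reached.
uleond: reached.
All 4 are reached.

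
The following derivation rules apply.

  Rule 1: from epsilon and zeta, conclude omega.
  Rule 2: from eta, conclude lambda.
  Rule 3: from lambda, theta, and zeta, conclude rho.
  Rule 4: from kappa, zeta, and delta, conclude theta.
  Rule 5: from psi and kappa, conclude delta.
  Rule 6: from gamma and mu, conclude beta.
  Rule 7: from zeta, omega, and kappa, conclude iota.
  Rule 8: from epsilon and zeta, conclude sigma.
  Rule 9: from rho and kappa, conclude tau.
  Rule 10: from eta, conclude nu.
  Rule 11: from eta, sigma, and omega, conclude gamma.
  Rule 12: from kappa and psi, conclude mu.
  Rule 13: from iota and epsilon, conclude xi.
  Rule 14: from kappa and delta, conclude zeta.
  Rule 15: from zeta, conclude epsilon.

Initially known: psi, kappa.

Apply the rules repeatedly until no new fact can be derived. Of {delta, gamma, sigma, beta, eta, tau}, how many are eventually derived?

2

psi and kappa hold, so delta follows (Rule 5).
From kappa and delta, Rule 14 gives zeta.
zeta holds, so epsilon follows (Rule 15).
epsilon and zeta hold, so sigma follows (Rule 8).
delta: reached.
gamma would need eta, sigma, and omega (Rule 11), but eta is never established.
sigma: reached.
beta would need gamma and mu (Rule 6), but gamma is never established.
No rule produces eta, and it is not given.
tau would need rho and kappa (Rule 9), but rho is never established.
Reached: delta and sigma — 2 of the 6.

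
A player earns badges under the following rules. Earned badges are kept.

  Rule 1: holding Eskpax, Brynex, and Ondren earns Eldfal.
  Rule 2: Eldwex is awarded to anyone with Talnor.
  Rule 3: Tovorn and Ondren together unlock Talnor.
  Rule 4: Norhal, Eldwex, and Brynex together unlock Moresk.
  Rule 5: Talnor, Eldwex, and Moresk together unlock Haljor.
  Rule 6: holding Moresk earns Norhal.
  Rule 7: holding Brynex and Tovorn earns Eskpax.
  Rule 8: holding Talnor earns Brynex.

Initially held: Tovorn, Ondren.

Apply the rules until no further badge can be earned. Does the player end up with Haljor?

Haljor would need Talnor, Eldwex, and Moresk (Rule 5), but Moresk is never earned.

No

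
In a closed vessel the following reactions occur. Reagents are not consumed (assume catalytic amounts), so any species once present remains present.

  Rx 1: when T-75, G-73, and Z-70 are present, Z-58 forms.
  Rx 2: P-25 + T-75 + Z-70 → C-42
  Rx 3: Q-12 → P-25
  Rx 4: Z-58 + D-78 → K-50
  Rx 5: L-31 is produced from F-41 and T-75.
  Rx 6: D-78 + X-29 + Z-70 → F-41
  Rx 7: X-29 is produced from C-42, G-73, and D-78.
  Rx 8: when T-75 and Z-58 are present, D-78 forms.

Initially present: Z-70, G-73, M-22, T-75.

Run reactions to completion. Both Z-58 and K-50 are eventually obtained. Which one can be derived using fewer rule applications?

Z-58: T-75, G-73, and Z-70 present → Z-58 forms (Rx 1). [1 rule application]
K-50: T-75, G-73, and Z-70 present → Z-58 forms (Rx 1). T-75 and Z-58 present → D-78 forms (Rx 8). Z-58 and D-78 present → K-50 forms (Rx 4). [3 rule applications]
Z-58 needs fewer.

Z-58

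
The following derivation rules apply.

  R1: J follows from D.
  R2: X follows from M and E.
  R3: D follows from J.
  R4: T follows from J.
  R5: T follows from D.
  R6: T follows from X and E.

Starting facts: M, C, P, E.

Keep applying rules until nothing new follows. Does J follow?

J would need D (R1), but D is never established.

No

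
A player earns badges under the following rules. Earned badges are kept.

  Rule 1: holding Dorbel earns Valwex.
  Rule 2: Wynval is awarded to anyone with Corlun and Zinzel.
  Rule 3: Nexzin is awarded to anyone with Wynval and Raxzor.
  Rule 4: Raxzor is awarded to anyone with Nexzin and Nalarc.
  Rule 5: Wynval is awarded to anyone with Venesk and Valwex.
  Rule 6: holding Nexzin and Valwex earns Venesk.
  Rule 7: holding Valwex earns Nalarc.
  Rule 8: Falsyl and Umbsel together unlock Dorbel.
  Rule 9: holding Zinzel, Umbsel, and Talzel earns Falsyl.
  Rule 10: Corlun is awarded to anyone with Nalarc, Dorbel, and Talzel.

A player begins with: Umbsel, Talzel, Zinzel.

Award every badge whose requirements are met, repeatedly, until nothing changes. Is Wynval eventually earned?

With Zinzel, Umbsel, and Talzel, Falsyl is earned (Rule 9).
With Falsyl and Umbsel, Dorbel is earned (Rule 8).
With Dorbel, Valwex is earned (Rule 1).
With Valwex, Nalarc is earned (Rule 7).
With Nalarc, Dorbel, and Talzel, Corlun is earned (Rule 10).
With Corlun and Zinzel, Wynval is earned (Rule 2).

Yes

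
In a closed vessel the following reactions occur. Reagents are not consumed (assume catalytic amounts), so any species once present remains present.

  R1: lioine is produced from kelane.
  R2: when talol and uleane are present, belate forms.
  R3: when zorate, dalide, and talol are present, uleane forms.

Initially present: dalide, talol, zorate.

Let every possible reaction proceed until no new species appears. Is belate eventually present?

Yes

zorate, dalide, and talol present → uleane forms (R3).
talol and uleane present → belate forms (R2).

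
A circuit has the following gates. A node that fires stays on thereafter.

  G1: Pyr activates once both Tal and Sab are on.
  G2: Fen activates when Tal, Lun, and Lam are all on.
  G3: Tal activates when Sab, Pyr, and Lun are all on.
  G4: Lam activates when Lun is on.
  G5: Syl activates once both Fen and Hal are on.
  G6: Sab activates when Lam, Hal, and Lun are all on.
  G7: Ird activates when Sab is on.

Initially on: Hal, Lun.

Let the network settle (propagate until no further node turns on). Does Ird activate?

Lun is on, so Lam activates (G4).
G6: Lam, Hal, and Lun on → Sab on.
Sab is on, so Ird activates (G7).

Yes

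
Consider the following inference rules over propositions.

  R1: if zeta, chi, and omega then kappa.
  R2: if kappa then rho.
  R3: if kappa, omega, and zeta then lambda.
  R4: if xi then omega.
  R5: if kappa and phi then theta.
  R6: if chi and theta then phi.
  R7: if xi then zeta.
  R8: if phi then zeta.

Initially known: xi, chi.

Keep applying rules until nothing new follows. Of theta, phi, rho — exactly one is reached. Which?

rho

From xi, R4 gives omega.
From xi, R7 gives zeta.
zeta, chi, and omega hold, so kappa follows (R1).
kappa holds, so rho follows (R2).
phi would need chi and theta (R6), but theta is never established. theta would need kappa and phi (R5), but phi is never established.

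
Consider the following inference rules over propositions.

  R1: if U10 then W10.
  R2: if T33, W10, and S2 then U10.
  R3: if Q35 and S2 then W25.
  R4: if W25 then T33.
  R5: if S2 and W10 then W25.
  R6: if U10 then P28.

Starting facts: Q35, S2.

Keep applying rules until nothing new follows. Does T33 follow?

Yes

From Q35 and S2, R3 gives W25.
From W25, R4 gives T33.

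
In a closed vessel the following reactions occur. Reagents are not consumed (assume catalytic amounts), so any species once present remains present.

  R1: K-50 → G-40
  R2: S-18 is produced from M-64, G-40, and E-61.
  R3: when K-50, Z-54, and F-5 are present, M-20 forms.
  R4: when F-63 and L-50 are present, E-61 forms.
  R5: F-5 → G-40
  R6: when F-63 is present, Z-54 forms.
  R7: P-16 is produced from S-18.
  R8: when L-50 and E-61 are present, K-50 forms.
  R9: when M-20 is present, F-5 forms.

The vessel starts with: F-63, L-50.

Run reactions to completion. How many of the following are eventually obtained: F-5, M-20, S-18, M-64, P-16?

F-5 would need M-20 (R9), but M-20 never forms.
M-20 would need K-50, Z-54, and F-5 (R3), but F-5 never forms.
S-18 would need M-64, G-40, and E-61 (R2), but M-64 never forms.
No rule produces M-64, and it is not given.
P-16 would need S-18 (R7), but S-18 never forms.
None of the 5 are reached.

0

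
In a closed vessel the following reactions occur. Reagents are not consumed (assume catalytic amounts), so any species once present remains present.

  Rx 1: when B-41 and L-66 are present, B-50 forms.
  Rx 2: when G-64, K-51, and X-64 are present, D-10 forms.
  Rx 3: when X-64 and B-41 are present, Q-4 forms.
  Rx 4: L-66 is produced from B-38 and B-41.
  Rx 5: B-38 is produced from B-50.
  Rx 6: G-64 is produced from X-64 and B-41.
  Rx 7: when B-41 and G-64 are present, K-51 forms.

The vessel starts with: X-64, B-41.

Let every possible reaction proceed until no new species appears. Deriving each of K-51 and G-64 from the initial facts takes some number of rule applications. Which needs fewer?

G-64

G-64: X-64 and B-41 present → G-64 forms (Rx 6). [1 rule application]
K-51: X-64 and B-41 present → G-64 forms (Rx 6). B-41 and G-64 present → K-51 forms (Rx 7). [2 rule applications]
G-64 needs fewer.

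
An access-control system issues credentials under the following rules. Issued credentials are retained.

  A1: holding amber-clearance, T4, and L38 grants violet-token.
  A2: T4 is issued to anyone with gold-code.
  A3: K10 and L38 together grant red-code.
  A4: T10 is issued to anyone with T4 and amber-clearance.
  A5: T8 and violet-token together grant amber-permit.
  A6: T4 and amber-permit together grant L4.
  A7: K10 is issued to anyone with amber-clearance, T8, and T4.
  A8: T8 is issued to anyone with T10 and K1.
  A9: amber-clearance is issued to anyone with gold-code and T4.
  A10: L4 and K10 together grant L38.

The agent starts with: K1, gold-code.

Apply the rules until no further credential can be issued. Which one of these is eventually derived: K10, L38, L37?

K10

Holding gold-code grants T4 (A2).
Holding gold-code and T4 grants amber-clearance (A9).
Holding T4 and amber-clearance grants T10 (A4).
Holding T10 and K1 grants T8 (A8).
Holding amber-clearance, T8, and T4 grants K10 (A7).
L38 would need L4 and K10 (A10), but L4 is never granted. No rule produces L37, and it is not given.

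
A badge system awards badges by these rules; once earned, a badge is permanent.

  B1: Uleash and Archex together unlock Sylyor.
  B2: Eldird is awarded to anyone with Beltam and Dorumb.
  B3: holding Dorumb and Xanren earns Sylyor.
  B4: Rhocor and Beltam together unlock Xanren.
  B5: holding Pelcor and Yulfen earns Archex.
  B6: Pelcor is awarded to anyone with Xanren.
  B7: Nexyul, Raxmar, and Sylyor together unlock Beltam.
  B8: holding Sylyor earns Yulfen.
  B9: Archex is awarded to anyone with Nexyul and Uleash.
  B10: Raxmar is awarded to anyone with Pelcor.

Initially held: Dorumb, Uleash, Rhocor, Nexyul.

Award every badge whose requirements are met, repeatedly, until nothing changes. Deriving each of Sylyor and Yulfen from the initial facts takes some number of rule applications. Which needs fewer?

Sylyor: With Nexyul and Uleash, Archex is earned (B9). With Uleash and Archex, Sylyor is earned (B1). [2 rule applications]
Yulfen: With Nexyul and Uleash, Archex is earned (B9). With Uleash and Archex, Sylyor is earned (B1). With Sylyor, Yulfen is earned (B8). [3 rule applications]
Sylyor needs fewer.

Sylyor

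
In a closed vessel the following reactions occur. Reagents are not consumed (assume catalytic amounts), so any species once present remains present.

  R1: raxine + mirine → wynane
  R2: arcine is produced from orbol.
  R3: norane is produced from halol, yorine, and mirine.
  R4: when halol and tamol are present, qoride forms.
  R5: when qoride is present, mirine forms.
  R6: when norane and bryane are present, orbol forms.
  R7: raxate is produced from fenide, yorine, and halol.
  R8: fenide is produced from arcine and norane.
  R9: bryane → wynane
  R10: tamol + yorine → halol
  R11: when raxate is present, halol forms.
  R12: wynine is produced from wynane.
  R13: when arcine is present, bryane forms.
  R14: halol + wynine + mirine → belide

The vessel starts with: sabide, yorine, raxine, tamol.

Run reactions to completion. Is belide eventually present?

tamol and yorine present → halol forms (R10).
halol and tamol present → qoride forms (R4).
qoride present → mirine forms (R5).
raxine and mirine present → wynane forms (R1).
wynane present → wynine forms (R12).
halol, wynine, and mirine present → belide forms (R14).

Yes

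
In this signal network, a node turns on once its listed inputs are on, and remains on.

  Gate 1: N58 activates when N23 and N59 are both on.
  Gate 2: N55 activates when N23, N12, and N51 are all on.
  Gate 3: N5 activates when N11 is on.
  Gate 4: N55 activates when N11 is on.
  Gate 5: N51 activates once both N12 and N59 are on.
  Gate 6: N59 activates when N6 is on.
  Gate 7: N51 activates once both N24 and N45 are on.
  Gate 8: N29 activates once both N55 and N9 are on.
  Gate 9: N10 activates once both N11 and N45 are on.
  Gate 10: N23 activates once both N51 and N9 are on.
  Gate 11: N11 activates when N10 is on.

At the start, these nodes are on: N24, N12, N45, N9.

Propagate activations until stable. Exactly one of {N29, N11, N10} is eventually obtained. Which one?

N24 and N45 are on, so N51 activates (Gate 7).
N51 and N9 are on, so N23 activates (Gate 10).
Gate 2: N23, N12, and N51 on → N55 on.
N55 and N9 are on, so N29 activates (Gate 8).
N10 would need N11 and N45 (Gate 9), but N11 never turns on. N11 would need N10 (Gate 11), but N10 never turns on.

N29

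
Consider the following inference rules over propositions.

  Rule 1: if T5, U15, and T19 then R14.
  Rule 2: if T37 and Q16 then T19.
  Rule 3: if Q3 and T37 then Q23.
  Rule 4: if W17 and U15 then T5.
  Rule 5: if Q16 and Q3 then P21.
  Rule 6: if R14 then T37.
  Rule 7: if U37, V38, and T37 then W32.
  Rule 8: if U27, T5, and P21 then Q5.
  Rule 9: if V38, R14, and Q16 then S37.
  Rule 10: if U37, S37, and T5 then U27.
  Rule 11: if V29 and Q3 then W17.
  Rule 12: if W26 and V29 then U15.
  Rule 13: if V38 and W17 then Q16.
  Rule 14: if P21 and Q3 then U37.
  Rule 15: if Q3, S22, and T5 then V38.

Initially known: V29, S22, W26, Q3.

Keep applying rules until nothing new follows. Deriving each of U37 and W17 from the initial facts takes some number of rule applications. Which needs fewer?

W17

W17: From V29 and Q3, Rule 11 gives W17. [1 rule application]
U37: From W26 and V29, Rule 12 gives U15. From V29 and Q3, Rule 11 gives W17. W17 and U15 hold, so T5 follows (Rule 4). Q3, S22, and T5 hold, so V38 follows (Rule 15). From V38 and W17, Rule 13 gives Q16. From Q16 and Q3, Rule 5 gives P21. From P21 and Q3, Rule 14 gives U37. [7 rule applications]
W17 needs fewer.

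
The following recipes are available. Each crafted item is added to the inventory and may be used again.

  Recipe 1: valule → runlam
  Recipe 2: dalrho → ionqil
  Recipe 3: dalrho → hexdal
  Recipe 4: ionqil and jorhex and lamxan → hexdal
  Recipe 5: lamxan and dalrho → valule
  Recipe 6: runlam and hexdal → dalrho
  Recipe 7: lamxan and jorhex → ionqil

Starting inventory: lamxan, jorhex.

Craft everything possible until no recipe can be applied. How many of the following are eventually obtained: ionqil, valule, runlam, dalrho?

1

lamxan and jorhex → ionqil (Recipe 7).
ionqil: reached.
valule would need lamxan and dalrho (Recipe 5), but dalrho is never obtained.
runlam would need valule (Recipe 1), but valule is never obtained.
dalrho would need runlam and hexdal (Recipe 6), but runlam is never obtained.
Reached: ionqil — 1 of the 4.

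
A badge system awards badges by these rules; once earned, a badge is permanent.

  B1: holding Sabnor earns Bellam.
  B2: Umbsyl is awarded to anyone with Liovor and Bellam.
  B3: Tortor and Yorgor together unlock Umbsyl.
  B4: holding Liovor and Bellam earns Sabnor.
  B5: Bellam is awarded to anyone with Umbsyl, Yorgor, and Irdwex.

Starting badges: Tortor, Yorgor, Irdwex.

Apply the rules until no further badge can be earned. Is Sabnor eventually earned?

No

Sabnor would need Liovor and Bellam (B4), but Liovor is never earned.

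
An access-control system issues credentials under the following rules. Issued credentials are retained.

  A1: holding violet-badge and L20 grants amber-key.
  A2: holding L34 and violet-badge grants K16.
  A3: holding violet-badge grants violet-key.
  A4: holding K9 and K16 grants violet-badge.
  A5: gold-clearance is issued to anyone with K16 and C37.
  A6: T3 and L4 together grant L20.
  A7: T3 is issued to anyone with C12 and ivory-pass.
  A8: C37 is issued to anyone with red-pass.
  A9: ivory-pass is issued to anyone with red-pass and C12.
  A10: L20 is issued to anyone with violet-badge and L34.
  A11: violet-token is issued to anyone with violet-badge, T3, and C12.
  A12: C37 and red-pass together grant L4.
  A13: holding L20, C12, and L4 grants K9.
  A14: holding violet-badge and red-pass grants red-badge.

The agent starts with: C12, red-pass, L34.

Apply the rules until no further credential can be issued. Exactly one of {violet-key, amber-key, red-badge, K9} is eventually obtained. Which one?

K9

Holding red-pass and C12 grants ivory-pass (A9).
Holding red-pass grants C37 (A8).
Holding C12 and ivory-pass grants T3 (A7).
Holding C37 and red-pass grants L4 (A12).
Holding T3 and L4 grants L20 (A6).
Holding L20, C12, and L4 grants K9 (A13).
red-badge would need violet-badge and red-pass (A14), but violet-badge is never granted. amber-key would need violet-badge and L20 (A1), but violet-badge is never granted. violet-key would need violet-badge (A3), but violet-badge is never granted.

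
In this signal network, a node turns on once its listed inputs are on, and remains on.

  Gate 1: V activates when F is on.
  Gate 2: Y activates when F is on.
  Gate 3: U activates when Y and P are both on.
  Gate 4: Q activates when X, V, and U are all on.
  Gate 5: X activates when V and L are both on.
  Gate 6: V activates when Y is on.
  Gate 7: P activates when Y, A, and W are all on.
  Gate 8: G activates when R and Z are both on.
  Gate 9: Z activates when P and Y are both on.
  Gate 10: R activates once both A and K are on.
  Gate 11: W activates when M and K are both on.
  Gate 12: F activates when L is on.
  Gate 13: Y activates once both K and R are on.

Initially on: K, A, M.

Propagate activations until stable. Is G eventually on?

Gate 11: M and K on → W on.
A and K are on, so R activates (Gate 10).
K and R are on, so Y activates (Gate 13).
Gate 7: Y, A, and W on → P on.
P and Y are on, so Z activates (Gate 9).
R and Z are on, so G activates (Gate 8).

Yes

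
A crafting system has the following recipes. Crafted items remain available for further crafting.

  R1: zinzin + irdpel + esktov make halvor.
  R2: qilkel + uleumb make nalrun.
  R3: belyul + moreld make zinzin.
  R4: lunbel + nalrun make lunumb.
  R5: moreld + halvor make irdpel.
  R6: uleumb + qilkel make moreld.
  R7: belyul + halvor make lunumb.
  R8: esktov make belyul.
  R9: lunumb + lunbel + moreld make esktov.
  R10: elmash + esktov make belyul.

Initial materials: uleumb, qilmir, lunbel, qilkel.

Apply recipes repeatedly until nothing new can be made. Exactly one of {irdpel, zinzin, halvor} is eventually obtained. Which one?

zinzin

qilkel + uleumb → nalrun (R2).
Using R6, uleumb and qilkel make moreld.
lunbel + nalrun → lunumb (R4).
Using R9, lunumb, lunbel, and moreld make esktov.
Using R8, esktov makes belyul.
Using R3, belyul and moreld make zinzin.
halvor would need zinzin, irdpel, and esktov (R1), but irdpel is never obtained. irdpel would need moreld and halvor (R5), but halvor is never obtained.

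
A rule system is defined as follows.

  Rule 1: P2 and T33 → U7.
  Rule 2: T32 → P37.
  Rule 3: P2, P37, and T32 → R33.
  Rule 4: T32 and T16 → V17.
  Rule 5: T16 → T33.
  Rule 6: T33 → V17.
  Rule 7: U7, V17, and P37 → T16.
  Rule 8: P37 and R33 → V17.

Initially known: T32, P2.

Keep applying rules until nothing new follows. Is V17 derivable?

Yes

From T32, Rule 2 gives P37.
From P2, P37, and T32, Rule 3 gives R33.
P37 and R33 hold, so V17 follows (Rule 8).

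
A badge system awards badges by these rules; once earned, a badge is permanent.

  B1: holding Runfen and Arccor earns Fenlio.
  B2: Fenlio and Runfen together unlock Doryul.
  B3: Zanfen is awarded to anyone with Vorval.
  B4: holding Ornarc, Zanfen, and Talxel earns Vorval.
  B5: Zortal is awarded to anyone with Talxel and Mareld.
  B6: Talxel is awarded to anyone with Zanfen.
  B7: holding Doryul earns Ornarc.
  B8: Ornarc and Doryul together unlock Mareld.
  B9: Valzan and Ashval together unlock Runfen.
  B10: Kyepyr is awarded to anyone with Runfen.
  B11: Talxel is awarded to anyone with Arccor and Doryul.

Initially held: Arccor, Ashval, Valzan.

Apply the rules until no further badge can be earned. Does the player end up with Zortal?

With Valzan and Ashval, Runfen is earned (B9).
With Runfen and Arccor, Fenlio is earned (B1).
With Fenlio and Runfen, Doryul is earned (B2).
With Doryul, Ornarc is earned (B7).
With Arccor and Doryul, Talxel is earned (B11).
With Ornarc and Doryul, Mareld is earned (B8).
With Talxel and Mareld, Zortal is earned (B5).

Yes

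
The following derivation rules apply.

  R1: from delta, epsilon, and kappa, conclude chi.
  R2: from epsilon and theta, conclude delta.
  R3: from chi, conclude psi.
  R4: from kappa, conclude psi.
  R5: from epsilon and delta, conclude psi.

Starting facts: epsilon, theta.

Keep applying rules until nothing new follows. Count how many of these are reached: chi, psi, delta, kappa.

2

epsilon and theta hold, so delta follows (R2).
From epsilon and delta, R5 gives psi.
chi would need delta, epsilon, and kappa (R1), but kappa is never established.
psi: reached.
delta: reached.
No rule produces kappa, and it is not given.
Reached: psi and delta — 2 of the 4.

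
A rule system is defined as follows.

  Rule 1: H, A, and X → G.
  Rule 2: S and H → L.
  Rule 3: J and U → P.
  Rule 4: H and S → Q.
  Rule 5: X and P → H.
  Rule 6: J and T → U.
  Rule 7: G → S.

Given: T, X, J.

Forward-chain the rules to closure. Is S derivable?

S would need G (Rule 7), but G is never established.

No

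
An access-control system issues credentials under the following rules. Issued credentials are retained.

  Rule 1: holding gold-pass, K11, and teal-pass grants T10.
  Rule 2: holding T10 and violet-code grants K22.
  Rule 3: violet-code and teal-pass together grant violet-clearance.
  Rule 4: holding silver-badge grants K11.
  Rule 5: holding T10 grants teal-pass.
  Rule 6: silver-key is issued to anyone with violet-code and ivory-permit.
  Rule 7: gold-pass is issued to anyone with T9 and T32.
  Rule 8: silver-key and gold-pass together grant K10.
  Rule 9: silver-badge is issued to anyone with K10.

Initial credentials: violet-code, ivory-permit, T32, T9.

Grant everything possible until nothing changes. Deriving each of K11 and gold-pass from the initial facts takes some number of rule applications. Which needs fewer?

gold-pass: Holding T9 and T32 grants gold-pass (Rule 7). [1 rule application]
K11: Holding T9 and T32 grants gold-pass (Rule 7). Holding violet-code and ivory-permit grants silver-key (Rule 6). Holding silver-key and gold-pass grants K10 (Rule 8). Holding K10 grants silver-badge (Rule 9). Holding silver-badge grants K11 (Rule 4). [5 rule applications]
gold-pass needs fewer.

gold-pass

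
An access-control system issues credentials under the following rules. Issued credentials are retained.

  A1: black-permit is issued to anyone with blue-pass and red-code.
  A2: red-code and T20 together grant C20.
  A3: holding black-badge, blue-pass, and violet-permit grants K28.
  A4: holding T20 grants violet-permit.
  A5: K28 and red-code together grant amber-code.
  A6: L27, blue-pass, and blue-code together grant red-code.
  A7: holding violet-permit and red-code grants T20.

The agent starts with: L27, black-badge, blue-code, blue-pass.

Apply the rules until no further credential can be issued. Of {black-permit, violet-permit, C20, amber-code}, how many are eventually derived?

Holding L27, blue-pass, and blue-code grants red-code (A6).
Holding blue-pass and red-code grants black-permit (A1).
black-permit: reached.
violet-permit would need T20 (A4), but T20 is never granted.
C20 would need red-code and T20 (A2), but T20 is never granted.
amber-code would need K28 and red-code (A5), but K28 is never granted.
Reached: black-permit — 1 of the 4.

1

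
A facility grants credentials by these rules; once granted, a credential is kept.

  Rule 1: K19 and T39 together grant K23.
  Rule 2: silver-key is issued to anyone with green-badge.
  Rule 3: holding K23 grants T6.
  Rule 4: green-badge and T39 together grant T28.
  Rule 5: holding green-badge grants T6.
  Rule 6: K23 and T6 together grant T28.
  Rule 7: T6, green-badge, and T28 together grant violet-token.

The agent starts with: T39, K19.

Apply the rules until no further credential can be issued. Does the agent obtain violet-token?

violet-token would need T6, green-badge, and T28 (Rule 7), but green-badge is never granted.

No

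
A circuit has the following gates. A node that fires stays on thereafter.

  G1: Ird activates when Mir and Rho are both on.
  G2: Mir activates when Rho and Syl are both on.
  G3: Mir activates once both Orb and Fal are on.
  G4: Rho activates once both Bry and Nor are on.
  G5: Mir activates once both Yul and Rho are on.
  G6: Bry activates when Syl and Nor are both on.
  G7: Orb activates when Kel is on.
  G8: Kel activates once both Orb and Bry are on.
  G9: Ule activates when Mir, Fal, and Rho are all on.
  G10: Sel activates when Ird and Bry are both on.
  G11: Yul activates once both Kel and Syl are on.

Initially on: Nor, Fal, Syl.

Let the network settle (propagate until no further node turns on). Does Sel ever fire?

Syl and Nor are on, so Bry activates (G6).
G4: Bry and Nor on → Rho on.
G2: Rho and Syl on → Mir on.
Mir and Rho are on, so Ird activates (G1).
Ird and Bry are on, so Sel activates (G10).

Yes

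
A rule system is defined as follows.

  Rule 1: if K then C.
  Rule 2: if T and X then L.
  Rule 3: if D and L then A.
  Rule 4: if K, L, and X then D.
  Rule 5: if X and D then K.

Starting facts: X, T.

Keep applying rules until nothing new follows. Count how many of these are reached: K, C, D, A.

0

K would need X and D (Rule 5), but D is never established.
C would need K (Rule 1), but K is never established.
D would need K, L, and X (Rule 4), but K is never established.
A would need D and L (Rule 3), but D is never established.
None of the 4 are reached.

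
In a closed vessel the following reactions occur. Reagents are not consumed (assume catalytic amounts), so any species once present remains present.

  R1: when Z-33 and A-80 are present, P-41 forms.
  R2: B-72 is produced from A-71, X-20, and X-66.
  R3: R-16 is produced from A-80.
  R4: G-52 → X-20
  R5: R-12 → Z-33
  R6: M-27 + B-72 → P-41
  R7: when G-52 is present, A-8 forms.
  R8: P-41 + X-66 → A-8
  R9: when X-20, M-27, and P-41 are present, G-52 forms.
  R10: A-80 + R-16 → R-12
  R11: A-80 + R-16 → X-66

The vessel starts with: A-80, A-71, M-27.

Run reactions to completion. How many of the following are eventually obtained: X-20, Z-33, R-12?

A-80 present → R-16 forms (R3).
A-80 and R-16 present → R-12 forms (R10).
R-12 present → Z-33 forms (R5).
X-20 would need G-52 (R4), but G-52 never forms.
Z-33: reached.
R-12: reached.
Reached: Z-33 and R-12 — 2 of the 3.

2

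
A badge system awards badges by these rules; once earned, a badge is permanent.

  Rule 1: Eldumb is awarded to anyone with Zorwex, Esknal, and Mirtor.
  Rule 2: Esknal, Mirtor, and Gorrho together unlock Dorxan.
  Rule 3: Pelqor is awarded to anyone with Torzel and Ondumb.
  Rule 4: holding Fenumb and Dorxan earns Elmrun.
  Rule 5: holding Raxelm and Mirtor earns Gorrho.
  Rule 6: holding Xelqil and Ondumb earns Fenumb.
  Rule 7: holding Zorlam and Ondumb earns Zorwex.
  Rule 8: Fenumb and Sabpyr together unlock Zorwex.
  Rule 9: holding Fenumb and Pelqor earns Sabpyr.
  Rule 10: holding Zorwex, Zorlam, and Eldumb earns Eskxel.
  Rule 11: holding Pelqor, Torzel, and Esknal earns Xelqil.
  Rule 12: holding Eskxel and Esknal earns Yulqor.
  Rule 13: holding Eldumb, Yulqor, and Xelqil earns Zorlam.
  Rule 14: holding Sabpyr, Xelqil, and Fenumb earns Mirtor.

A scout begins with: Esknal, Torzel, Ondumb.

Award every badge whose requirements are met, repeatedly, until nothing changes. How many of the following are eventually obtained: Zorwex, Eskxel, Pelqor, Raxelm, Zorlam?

2

With Torzel and Ondumb, Pelqor is earned (Rule 3).
With Pelqor, Torzel, and Esknal, Xelqil is earned (Rule 11).
With Xelqil and Ondumb, Fenumb is earned (Rule 6).
With Fenumb and Pelqor, Sabpyr is earned (Rule 9).
With Fenumb and Sabpyr, Zorwex is earned (Rule 8).
Zorwex: reached.
Eskxel would need Zorwex, Zorlam, and Eldumb (Rule 10), but Zorlam is never earned.
Pelqor: reached.
No rule produces Raxelm, and it is not given.
Zorlam would need Eldumb, Yulqor, and Xelqil (Rule 13), but Yulqor is never earned.
Reached: Zorwex and Pelqor — 2 of the 5.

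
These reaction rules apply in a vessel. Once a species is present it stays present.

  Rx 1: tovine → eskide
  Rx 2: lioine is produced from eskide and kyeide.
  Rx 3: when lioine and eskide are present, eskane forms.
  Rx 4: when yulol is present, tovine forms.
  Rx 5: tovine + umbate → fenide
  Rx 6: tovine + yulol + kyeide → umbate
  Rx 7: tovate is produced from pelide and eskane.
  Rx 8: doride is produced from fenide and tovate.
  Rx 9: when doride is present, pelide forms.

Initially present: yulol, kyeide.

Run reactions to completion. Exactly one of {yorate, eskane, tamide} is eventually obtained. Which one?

eskane

yulol present → tovine forms (Rx 4).
tovine present → eskide forms (Rx 1).
eskide and kyeide present → lioine forms (Rx 2).
lioine and eskide present → eskane forms (Rx 3).
No rule produces yorate, and it is not given. No rule produces tamide, and it is not given.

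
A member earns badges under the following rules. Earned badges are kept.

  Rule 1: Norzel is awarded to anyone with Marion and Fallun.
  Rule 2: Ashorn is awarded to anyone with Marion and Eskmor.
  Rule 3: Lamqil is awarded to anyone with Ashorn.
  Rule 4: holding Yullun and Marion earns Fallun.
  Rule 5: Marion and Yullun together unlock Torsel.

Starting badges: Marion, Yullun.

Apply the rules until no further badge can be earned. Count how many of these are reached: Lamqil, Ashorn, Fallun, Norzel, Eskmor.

With Yullun and Marion, Fallun is earned (Rule 4).
With Marion and Fallun, Norzel is earned (Rule 1).
Lamqil would need Ashorn (Rule 3), but Ashorn is never earned.
Ashorn would need Marion and Eskmor (Rule 2), but Eskmor is never earned.
Fallun: reached.
Norzel: reached.
No rule produces Eskmor, and it is not given.
Reached: Fallun and Norzel — 2 of the 5.

2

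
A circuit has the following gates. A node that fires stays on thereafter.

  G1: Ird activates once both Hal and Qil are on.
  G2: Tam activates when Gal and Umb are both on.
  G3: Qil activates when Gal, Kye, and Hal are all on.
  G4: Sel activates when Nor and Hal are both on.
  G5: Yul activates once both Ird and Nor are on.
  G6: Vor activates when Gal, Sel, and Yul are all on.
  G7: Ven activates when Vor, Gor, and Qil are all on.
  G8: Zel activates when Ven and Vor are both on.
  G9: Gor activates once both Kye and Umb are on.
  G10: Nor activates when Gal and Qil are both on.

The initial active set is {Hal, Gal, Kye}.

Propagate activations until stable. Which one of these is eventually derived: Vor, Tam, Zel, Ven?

G3: Gal, Kye, and Hal on → Qil on.
G1: Hal and Qil on → Ird on.
G10: Gal and Qil on → Nor on.
Nor and Hal are on, so Sel activates (G4).
G5: Ird and Nor on → Yul on.
G6: Gal, Sel, and Yul on → Vor on.
Ven would need Vor, Gor, and Qil (G7), but Gor never turns on. Zel would need Ven and Vor (G8), but Ven never turns on. Tam would need Gal and Umb (G2), but Umb never turns on.

Vor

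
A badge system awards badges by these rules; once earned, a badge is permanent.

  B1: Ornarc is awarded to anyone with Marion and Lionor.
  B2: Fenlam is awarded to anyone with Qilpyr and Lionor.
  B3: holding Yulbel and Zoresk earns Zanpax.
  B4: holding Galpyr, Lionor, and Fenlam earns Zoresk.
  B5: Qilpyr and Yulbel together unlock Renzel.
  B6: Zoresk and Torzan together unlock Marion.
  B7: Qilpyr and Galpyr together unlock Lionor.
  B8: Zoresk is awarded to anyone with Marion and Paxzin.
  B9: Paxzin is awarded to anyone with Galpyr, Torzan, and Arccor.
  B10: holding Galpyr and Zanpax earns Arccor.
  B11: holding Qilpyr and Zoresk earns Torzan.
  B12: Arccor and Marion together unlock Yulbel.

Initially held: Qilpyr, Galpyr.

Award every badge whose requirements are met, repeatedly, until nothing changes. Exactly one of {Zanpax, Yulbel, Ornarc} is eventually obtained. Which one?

With Qilpyr and Galpyr, Lionor is earned (B7).
With Qilpyr and Lionor, Fenlam is earned (B2).
With Galpyr, Lionor, and Fenlam, Zoresk is earned (B4).
With Qilpyr and Zoresk, Torzan is earned (B11).
With Zoresk and Torzan, Marion is earned (B6).
With Marion and Lionor, Ornarc is earned (B1).
Yulbel would need Arccor and Marion (B12), but Arccor is never earned. Zanpax would need Yulbel and Zoresk (B3), but Yulbel is never earned.

Ornarc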